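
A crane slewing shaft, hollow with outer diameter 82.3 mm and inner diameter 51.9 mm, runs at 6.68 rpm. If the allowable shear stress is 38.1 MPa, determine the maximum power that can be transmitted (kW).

2.46 kW

J = π(d_o⁴ − d_i⁴)/32 = π(0.0823⁴ − 0.0519⁴)/32 = 3.792×10^-6 m⁴.
T_max = τ_allow·J/r = 3.81×10^7 × 3.792×10^-6 / 0.0411 = 3511 N·m.
ω = 2π·6.68/60 = 0.6995 rad/s, so P_max = T_max·ω = 2456 W.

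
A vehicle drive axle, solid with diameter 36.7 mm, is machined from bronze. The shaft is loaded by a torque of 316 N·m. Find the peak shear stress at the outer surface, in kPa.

32600 kPa

J = πd⁴/32 = π(0.0367)⁴/32 = 1.781×10^-7 m⁴.
τ_max = T·r/J = 316.0 × 0.0184 / 1.781×10^-7 = 3.256×10^7 Pa.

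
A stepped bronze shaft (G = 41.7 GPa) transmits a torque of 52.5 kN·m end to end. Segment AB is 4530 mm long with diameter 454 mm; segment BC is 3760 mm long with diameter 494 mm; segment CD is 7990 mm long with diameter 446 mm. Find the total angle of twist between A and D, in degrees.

0.273°

J_AB = π(0.454)⁴/32 = 4.17×10^-3 m⁴; J_BC = π(0.494)⁴/32 = 5.85×10^-3 m⁴; J_CD = π(0.446)⁴/32 = 3.88×10^-3 m⁴.
θ = (T/G)·Σ L_i/J_i = (52500/41.7×10⁹)·(4.53/4.17×10^-3 + 3.76/5.85×10^-3 + 7.99/3.88×10^-3) = 4.767×10^-3 rad.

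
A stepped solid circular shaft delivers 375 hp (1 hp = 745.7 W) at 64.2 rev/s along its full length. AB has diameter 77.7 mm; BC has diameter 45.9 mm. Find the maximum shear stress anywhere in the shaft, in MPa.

ω = 2π·64.2 = 403.4 rad/s, so T = P/ω = 375×745.7 / 403.4 = 693.2 N·m.
Under the same torque, τ_max = 16T/(πd³) is largest where d is smallest — segment BC (d = 45.9 mm).
τ_max = 16·693.2/(π·(0.0459)³) = 3.651×10^7 Pa.

36.5 MPa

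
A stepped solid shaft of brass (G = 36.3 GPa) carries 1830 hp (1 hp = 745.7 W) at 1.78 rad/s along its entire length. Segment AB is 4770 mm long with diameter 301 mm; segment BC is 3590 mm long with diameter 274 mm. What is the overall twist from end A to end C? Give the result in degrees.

ω = 1.78 rad/s, so T = P/ω = 1830×745.7 / 1.780 = 766600 N·m.
J_AB = π(0.301)⁴/32 = 8.06×10^-4 m⁴; J_BC = π(0.274)⁴/32 = 5.53×10^-4 m⁴.
θ = (T/G)·Σ L_i/J_i = (766600/36.3×10⁹)·(4.77/8.06×10^-4 + 3.59/5.53×10^-4) = 0.2620 rad.

15.0°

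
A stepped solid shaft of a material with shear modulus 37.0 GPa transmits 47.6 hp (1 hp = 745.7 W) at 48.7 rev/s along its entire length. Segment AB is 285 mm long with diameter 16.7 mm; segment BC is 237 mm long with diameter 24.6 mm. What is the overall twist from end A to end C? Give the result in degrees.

7.89°

ω = 2π·48.7 = 306.0 rad/s, so T = P/ω = 47.6×745.7 / 306.0 = 116.0 N·m.
J_AB = π(0.0167)⁴/32 = 7.64×10^-9 m⁴; J_BC = π(0.0246)⁴/32 = 3.60×10^-8 m⁴.
θ = (T/G)·Σ L_i/J_i = (116.0/37.0×10⁹)·(0.285/7.64×10^-9 + 0.237/3.60×10^-8) = 0.1377 rad.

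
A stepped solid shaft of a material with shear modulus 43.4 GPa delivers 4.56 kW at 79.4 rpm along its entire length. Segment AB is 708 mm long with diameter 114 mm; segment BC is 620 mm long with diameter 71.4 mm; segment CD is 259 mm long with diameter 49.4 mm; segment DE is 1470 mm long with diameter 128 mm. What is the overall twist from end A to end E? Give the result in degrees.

0.568°

ω = 2π·79.4/60 = 8.315 rad/s, so T = P/ω = 4.56×10³ / 8.315 = 548.4 N·m.
J_AB = π(0.114)⁴/32 = 1.66×10^-5 m⁴; J_BC = π(0.0714)⁴/32 = 2.55×10^-6 m⁴; J_CD = π(0.0494)⁴/32 = 5.85×10^-7 m⁴; J_DE = π(0.128)⁴/32 = 2.64×10^-5 m⁴.
θ = (T/G)·Σ L_i/J_i = (548.4/43.4×10⁹)·(0.708/1.66×10^-5 + 0.620/2.55×10^-6 + 0.259/5.85×10^-7 + 1.47/2.64×10^-5) = 9.913×10^-3 rad.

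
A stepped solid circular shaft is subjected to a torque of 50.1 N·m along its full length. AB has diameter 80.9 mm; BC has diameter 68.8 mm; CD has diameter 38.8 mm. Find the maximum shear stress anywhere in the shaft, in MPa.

4.37 MPa

Under the same torque, τ_max = 16T/(πd³) is largest where d is smallest — segment CD (d = 38.8 mm).
τ_max = 16·50.10/(π·(0.0388)³) = 4.368×10^6 Pa.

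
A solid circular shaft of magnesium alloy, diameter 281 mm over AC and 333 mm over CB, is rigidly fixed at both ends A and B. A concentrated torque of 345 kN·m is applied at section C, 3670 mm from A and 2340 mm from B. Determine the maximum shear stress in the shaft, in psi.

5220 psi

Compatibility: T_A·a/J_AC = T_B·b/J_CB with T_A + T_B = T₀.
J_AC = 6.12×10^-4 m⁴, J_CB = 1.21×10^-3 m⁴, so T_A = T₀·(J_AC/a)/((J_AC/a)+(J_CB/b)) = 84290 N·m, T_B = 260700 N·m.
τ in each portion: τ_AC = 1.93×10^7 Pa, τ_CB = 3.60×10^7 Pa; maximum is in CB.
τ_max = T_CB·r/J = 260700·0.167/1.21×10^-3 = 3.596×10^7 Pa.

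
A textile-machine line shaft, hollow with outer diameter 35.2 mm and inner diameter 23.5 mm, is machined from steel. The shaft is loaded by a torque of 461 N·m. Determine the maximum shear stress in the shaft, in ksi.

J = π(d_o⁴ − d_i⁴)/32 = π(0.0352⁴ − 0.0235⁴)/32 = 1.208×10^-7 m⁴.
τ_max = T·r/J = 461.0 × 0.0176 / 1.208×10^-7 = 6.718×10^7 Pa.

9.74 ksi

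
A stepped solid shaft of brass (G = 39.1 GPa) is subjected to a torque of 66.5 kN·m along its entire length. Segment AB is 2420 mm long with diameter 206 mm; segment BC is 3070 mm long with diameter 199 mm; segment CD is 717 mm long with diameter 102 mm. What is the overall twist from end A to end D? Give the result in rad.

0.172 rad

J_AB = π(0.206)⁴/32 = 1.77×10^-4 m⁴; J_BC = π(0.199)⁴/32 = 1.54×10^-4 m⁴; J_CD = π(0.102)⁴/32 = 1.06×10^-5 m⁴.
θ = (T/G)·Σ L_i/J_i = (66500/39.1×10⁹)·(2.42/1.77×10^-4 + 3.07/1.54×10^-4 + 0.717/1.06×10^-5) = 0.1719 rad.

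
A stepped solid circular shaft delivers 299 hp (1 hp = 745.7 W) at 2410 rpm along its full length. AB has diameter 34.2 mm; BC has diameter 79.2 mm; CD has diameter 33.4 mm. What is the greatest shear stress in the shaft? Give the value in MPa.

121 MPa

ω = 2π·2410/60 = 252.4 rad/s, so T = P/ω = 299×745.7 / 252.4 = 883.5 N·m.
Under the same torque, τ_max = 16T/(πd³) is largest where d is smallest — segment CD (d = 33.4 mm).
τ_max = 16·883.5/(π·(0.0334)³) = 1.208×10^8 Pa.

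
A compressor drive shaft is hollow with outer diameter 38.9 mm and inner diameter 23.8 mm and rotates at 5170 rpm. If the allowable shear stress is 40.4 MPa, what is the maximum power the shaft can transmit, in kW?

J = π(d_o⁴ − d_i⁴)/32 = π(0.0389⁴ − 0.0238⁴)/32 = 1.933×10^-7 m⁴.
T_max = τ_allow·J/r = 4.04×10^7 × 1.933×10^-7 / 0.0194 = 401.5 N·m.
ω = 2π·5170/60 = 541.4 rad/s, so P_max = T_max·ω = 2.174×10^5 W.

217 kW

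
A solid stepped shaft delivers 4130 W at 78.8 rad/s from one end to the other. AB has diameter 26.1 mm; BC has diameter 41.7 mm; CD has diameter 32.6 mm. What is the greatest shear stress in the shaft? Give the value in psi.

2180 psi

ω = 78.8 rad/s, so T = P/ω = 4130 / 78.80 = 52.41 N·m.
Under the same torque, τ_max = 16T/(πd³) is largest where d is smallest — segment AB (d = 26.1 mm).
τ_max = 16·52.41/(π·(0.0261)³) = 1.501×10^7 Pa.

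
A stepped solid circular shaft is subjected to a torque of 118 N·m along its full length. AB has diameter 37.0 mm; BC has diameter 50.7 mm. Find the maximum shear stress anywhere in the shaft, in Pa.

1.19e7 Pa

Under the same torque, τ_max = 16T/(πd³) is largest where d is smallest — segment AB (d = 37.0 mm).
τ_max = 16·118.0/(π·(0.0370)³) = 1.186×10^7 Pa.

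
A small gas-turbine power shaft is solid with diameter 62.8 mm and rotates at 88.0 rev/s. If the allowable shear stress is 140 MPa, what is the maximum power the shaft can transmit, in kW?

3760 kW

J = πd⁴/32 = π(0.0628)⁴/32 = 1.527×10^-6 m⁴.
T_max = τ_allow·J/r = 1.40×10^8 × 1.527×10^-6 / 0.0314 = 6808 N·m.
ω = 2π·88.0 = 552.9 rad/s, so P_max = T_max·ω = 3.764×10^6 W.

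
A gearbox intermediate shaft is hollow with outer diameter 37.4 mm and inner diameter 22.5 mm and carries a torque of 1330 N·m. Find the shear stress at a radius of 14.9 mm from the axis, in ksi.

J = π(d_o⁴ − d_i⁴)/32 = π(0.0374⁴ − 0.0225⁴)/32 = 1.669×10^-7 m⁴.
Shear stress varies linearly with radius: τ = T·r/J = 1330 × 0.0149 / 1.669×10^-7 = 1.187×10^8 Pa.

17.2 ksi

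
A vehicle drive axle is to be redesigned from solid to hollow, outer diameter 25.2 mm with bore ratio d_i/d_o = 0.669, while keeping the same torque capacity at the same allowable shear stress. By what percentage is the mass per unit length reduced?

35.9 %

Equal τ_max and T ⇒ the solid shaft needs d_s³ = d_o³(1−k⁴), so d_s = 25.2·(1−0.669⁴)^(1/3) = 23.39 mm.
Area ratio A_h/A_s = d_o²(1−k²)/d_s² = (1−k²)/(1−k⁴)^(2/3) = 0.6412.
Mass saving = 1 − 0.6412 = 35.9 %.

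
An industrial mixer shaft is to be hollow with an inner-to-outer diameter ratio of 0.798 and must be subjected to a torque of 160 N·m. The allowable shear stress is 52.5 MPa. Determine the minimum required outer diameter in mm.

For a hollow shaft with d_i/d_o = 0.798: τ_max = 16T/(π d_o³ (1−k⁴)), so d_o = [16T/(π τ_allow (1−k⁴))]^(1/3) = [16·160.0/(π·5.25×10^7·0.5945)]^(1/3) = 0.02967 m.

29.7 mm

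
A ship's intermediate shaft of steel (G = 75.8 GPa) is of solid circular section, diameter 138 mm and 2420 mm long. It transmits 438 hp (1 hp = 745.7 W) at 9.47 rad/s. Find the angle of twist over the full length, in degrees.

ω = 9.47 rad/s, so T = P/ω = 438×745.7 / 9.470 = 34490 N·m.
J = πd⁴/32 = π(0.138)⁴/32 = 3.561×10^-5 m⁴.
θ = T·L/(G·J) = 34490 × 2.42 / (75.8×10⁹ × 3.561×10^-5) = 0.03093 rad.

1.77°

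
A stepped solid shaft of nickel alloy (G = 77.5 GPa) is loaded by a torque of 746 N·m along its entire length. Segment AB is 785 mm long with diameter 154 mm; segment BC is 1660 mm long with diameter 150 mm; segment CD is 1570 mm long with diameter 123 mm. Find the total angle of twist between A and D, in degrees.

J_AB = π(0.154)⁴/32 = 5.52×10^-5 m⁴; J_BC = π(0.150)⁴/32 = 4.97×10^-5 m⁴; J_CD = π(0.123)⁴/32 = 2.25×10^-5 m⁴.
θ = (T/G)·Σ L_i/J_i = (746.0/77.5×10⁹)·(0.785/5.52×10^-5 + 1.66/4.97×10^-5 + 1.57/2.25×10^-5) = 1.131×10^-3 rad.

0.0648°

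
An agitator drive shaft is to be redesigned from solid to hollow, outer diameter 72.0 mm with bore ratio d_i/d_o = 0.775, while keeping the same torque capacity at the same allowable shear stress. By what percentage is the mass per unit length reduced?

46.2 %

Equal τ_max and T ⇒ the solid shaft needs d_s³ = d_o³(1−k⁴), so d_s = 72.0·(1−0.775⁴)^(1/3) = 62.02 mm.
Area ratio A_h/A_s = d_o²(1−k²)/d_s² = (1−k²)/(1−k⁴)^(2/3) = 0.5382.
Mass saving = 1 − 0.5382 = 46.2 %.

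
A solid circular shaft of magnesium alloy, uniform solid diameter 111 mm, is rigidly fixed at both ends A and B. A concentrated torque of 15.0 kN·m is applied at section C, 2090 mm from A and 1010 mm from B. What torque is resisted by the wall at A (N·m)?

With uniform GJ and both ends fixed, compatibility θ_AC = θ_CB gives T_A·a = T_B·b, together with T_A + T_B = T₀.
T_A = T₀·b/(a+b) = 15000·1010/3100 = 4887 N·m; T_B = 10110 N·m.

4890 N·m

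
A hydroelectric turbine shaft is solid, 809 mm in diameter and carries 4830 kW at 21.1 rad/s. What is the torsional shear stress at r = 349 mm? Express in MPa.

ω = 21.1 rad/s, so T = P/ω = 4830×10³ / 21.10 = 228900 N·m.
J = πd⁴/32 = π(0.809)⁴/32 = 0.04205 m⁴.
Shear stress varies linearly with radius: τ = T·r/J = 228900 × 0.349 / 0.04205 = 1.900×10^6 Pa.

1.90 MPa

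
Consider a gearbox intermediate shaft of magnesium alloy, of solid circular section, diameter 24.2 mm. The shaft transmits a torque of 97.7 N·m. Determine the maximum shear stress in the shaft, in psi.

J = πd⁴/32 = π(0.0242)⁴/32 = 3.367×10^-8 m⁴.
τ_max = T·r/J = 97.70 × 0.0121 / 3.367×10^-8 = 3.511×10^7 Pa.

5090 psi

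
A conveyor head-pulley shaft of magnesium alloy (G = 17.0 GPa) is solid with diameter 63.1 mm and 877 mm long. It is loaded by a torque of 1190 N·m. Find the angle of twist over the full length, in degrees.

J = πd⁴/32 = π(0.0631)⁴/32 = 1.556×10^-6 m⁴.
θ = T·L/(G·J) = 1190 × 0.877 / (17.0×10⁹ × 1.556×10^-6) = 0.03944 rad.

2.26°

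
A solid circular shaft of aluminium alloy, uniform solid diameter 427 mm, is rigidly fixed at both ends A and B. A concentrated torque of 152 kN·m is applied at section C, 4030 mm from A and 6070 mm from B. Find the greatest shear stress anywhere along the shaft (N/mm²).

5.98 N/mm²

With uniform GJ and both ends fixed, compatibility θ_AC = θ_CB gives T_A·a = T_B·b, together with T_A + T_B = T₀.
T_A = T₀·b/(a+b) = 152000·6070/10100 = 91350 N·m; T_B = 60650 N·m.
τ in each portion: τ_AC = 5.98×10^6 Pa, τ_CB = 3.97×10^6 Pa; maximum is in AC.
τ_max = T_AC·r/J = 91350·0.213/3.26×10^-3 = 5.976×10^6 Pa.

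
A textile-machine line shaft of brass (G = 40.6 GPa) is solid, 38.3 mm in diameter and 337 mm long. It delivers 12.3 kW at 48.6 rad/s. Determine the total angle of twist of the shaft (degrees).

0.570°

ω = 48.6 rad/s, so T = P/ω = 12.3×10³ / 48.60 = 253.1 N·m.
J = πd⁴/32 = π(0.0383)⁴/32 = 2.112×10^-7 m⁴.
θ = T·L/(G·J) = 253.1 × 0.337 / (40.6×10⁹ × 2.112×10^-7) = 9.944×10^-3 rad.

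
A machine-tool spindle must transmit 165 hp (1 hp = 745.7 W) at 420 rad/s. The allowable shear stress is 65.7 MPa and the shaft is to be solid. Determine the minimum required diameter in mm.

28.3 mm

ω = 420 rad/s, so T = P/ω = 165×745.7 / 420.0 = 293.0 N·m.
For a solid shaft τ_max = 16T/(πd³), so d = (16T/(π τ_allow))^(1/3) = (16·293.0/(π·6.57×10^7))^(1/3) = 0.02832 m.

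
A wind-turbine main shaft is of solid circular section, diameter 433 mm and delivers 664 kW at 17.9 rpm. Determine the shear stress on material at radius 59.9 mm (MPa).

ω = 2π·17.9/60 = 1.874 rad/s, so T = P/ω = 664×10³ / 1.874 = 354200 N·m.
J = πd⁴/32 = π(0.433)⁴/32 = 3.451×10^-3 m⁴.
Shear stress varies linearly with radius: τ = T·r/J = 354200 × 0.0599 / 3.451×10^-3 = 6.148×10^6 Pa.

6.15 MPa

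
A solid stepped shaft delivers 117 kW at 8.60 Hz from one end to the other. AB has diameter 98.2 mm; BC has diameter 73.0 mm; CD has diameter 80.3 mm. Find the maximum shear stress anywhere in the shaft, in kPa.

ω = 2π·8.60 = 54.04 rad/s, so T = P/ω = 117×10³ / 54.04 = 2165 N·m.
Under the same torque, τ_max = 16T/(πd³) is largest where d is smallest — segment BC (d = 73.0 mm).
τ_max = 16·2165/(π·(0.0730)³) = 2.835×10^7 Pa.

28300 kPa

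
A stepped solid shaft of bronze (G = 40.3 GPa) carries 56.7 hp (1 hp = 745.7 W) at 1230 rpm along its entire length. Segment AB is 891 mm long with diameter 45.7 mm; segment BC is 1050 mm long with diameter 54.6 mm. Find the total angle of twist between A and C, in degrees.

1.53°

ω = 2π·1230/60 = 128.8 rad/s, so T = P/ω = 56.7×745.7 / 128.8 = 328.3 N·m.
J_AB = π(0.0457)⁴/32 = 4.28×10^-7 m⁴; J_BC = π(0.0546)⁴/32 = 8.73×10^-7 m⁴.
θ = (T/G)·Σ L_i/J_i = (328.3/40.3×10⁹)·(0.891/4.28×10^-7 + 1.05/8.73×10^-7) = 0.02675 rad.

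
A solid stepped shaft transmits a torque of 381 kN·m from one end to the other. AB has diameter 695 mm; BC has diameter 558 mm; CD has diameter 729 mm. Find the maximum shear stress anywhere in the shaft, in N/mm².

11.2 N/mm²

Under the same torque, τ_max = 16T/(πd³) is largest where d is smallest — segment BC (d = 558 mm).
τ_max = 16·381000/(π·(0.558)³) = 1.117×10^7 Pa.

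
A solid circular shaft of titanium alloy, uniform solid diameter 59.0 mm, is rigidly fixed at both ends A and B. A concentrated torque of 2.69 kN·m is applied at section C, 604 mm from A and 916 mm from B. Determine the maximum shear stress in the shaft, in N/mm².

40.2 N/mm²

With uniform GJ and both ends fixed, compatibility θ_AC = θ_CB gives T_A·a = T_B·b, together with T_A + T_B = T₀.
T_A = T₀·b/(a+b) = 2690·916/1520 = 1621 N·m; T_B = 1069 N·m.
τ in each portion: τ_AC = 4.02×10^7 Pa, τ_CB = 2.65×10^7 Pa; maximum is in AC.
τ_max = T_AC·r/J = 1621·0.0295/1.19×10^-6 = 4.020×10^7 Pa.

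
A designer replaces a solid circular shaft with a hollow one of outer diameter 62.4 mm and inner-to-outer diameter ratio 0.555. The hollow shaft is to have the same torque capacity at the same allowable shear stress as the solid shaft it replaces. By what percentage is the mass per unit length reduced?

26.0 %

Equal τ_max and T ⇒ the solid shaft needs d_s³ = d_o³(1−k⁴), so d_s = 62.4·(1−0.555⁴)^(1/3) = 60.36 mm.
Area ratio A_h/A_s = d_o²(1−k²)/d_s² = (1−k²)/(1−k⁴)^(2/3) = 0.7395.
Mass saving = 1 − 0.7395 = 26.0 %.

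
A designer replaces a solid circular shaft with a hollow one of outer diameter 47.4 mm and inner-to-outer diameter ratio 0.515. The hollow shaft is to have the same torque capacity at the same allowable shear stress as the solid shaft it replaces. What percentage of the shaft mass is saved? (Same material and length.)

Equal τ_max and T ⇒ the solid shaft needs d_s³ = d_o³(1−k⁴), so d_s = 47.4·(1−0.515⁴)^(1/3) = 46.26 mm.
Area ratio A_h/A_s = d_o²(1−k²)/d_s² = (1−k²)/(1−k⁴)^(2/3) = 0.7714.
Mass saving = 1 − 0.7714 = 22.9 %.

22.9 %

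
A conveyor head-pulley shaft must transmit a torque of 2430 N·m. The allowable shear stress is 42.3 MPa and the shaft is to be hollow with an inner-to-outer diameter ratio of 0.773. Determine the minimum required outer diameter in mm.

For a hollow shaft with d_i/d_o = 0.773: τ_max = 16T/(π d_o³ (1−k⁴)), so d_o = [16T/(π τ_allow (1−k⁴))]^(1/3) = [16·2430/(π·4.23×10^7·0.6430)]^(1/3) = 0.07692 m.

76.9 mm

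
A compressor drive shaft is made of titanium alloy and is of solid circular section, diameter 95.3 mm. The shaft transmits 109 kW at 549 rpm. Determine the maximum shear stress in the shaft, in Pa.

1.12e7 Pa

ω = 2π·549/60 = 57.49 rad/s, so T = P/ω = 109×10³ / 57.49 = 1896 N·m.
J = πd⁴/32 = π(0.0953)⁴/32 = 8.098×10^-6 m⁴.
τ_max = T·r/J = 1896 × 0.0476 / 8.098×10^-6 = 1.116×10^7 Pa.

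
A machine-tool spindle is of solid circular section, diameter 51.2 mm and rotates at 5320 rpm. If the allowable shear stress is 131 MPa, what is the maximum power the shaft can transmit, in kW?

1920 kW

J = πd⁴/32 = π(0.0512)⁴/32 = 6.747×10^-7 m⁴.
T_max = τ_allow·J/r = 1.31×10^8 × 6.747×10^-7 / 0.0256 = 3452 N·m.
ω = 2π·5320/60 = 557.1 rad/s, so P_max = T_max·ω = 1.923×10^6 W.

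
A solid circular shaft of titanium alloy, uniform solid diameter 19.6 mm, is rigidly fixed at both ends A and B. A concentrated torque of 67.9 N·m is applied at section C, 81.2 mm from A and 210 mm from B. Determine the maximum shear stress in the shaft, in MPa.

33.1 MPa

With uniform GJ and both ends fixed, compatibility θ_AC = θ_CB gives T_A·a = T_B·b, together with T_A + T_B = T₀.
T_A = T₀·b/(a+b) = 67.90·210/291.2 = 48.97 N·m; T_B = 18.93 N·m.
τ in each portion: τ_AC = 3.31×10^7 Pa, τ_CB = 1.28×10^7 Pa; maximum is in AC.
τ_max = T_AC·r/J = 48.97·0.00980/1.45×10^-8 = 3.312×10^7 Pa.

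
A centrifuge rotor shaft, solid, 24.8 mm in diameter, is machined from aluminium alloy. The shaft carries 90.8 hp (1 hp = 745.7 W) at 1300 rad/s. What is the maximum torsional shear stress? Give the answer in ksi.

2.52 ksi

ω = 1300 rad/s, so T = P/ω = 90.8×745.7 / 1300 = 52.08 N·m.
J = πd⁴/32 = π(0.0248)⁴/32 = 3.714×10^-8 m⁴.
τ_max = T·r/J = 52.08 × 0.0124 / 3.714×10^-8 = 1.739×10^7 Pa.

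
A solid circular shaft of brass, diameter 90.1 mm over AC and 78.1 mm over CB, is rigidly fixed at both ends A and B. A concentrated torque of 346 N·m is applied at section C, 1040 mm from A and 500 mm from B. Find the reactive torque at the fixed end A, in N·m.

Compatibility: T_A·a/J_AC = T_B·b/J_CB with T_A + T_B = T₀.
J_AC = 6.47×10^-6 m⁴, J_CB = 3.65×10^-6 m⁴, so T_A = T₀·(J_AC/a)/((J_AC/a)+(J_CB/b)) = 159.1 N·m, T_B = 186.9 N·m.

159 N·m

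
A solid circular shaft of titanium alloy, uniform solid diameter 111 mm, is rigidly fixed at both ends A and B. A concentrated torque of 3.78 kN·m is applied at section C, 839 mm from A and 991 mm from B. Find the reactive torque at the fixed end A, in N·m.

2050 N·m

With uniform GJ and both ends fixed, compatibility θ_AC = θ_CB gives T_A·a = T_B·b, together with T_A + T_B = T₀.
T_A = T₀·b/(a+b) = 3780·991/1830 = 2047 N·m; T_B = 1733 N·m.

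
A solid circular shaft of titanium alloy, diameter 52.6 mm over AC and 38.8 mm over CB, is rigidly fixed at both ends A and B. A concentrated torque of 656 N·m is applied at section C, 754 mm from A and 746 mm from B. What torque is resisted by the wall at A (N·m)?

Compatibility: T_A·a/J_AC = T_B·b/J_CB with T_A + T_B = T₀.
J_AC = 7.52×10^-7 m⁴, J_CB = 2.22×10^-7 m⁴, so T_A = T₀·(J_AC/a)/((J_AC/a)+(J_CB/b)) = 504.9 N·m, T_B = 151.1 N·m.

505 N·m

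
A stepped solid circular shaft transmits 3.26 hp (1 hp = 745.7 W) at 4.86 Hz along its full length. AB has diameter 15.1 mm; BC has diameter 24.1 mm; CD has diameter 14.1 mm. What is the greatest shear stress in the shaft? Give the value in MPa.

145 MPa

ω = 2π·4.86 = 30.54 rad/s, so T = P/ω = 3.26×745.7 / 30.54 = 79.61 N·m.
Under the same torque, τ_max = 16T/(πd³) is largest where d is smallest — segment CD (d = 14.1 mm).
τ_max = 16·79.61/(π·(0.0141)³) = 1.446×10^8 Pa.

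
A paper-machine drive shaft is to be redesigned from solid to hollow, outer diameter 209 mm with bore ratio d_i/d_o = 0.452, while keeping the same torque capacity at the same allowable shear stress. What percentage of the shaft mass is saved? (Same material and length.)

18.1 %

Equal τ_max and T ⇒ the solid shaft needs d_s³ = d_o³(1−k⁴), so d_s = 209·(1−0.452⁴)^(1/3) = 206.1 mm.
Area ratio A_h/A_s = d_o²(1−k²)/d_s² = (1−k²)/(1−k⁴)^(2/3) = 0.8186.
Mass saving = 1 − 0.8186 = 18.1 %.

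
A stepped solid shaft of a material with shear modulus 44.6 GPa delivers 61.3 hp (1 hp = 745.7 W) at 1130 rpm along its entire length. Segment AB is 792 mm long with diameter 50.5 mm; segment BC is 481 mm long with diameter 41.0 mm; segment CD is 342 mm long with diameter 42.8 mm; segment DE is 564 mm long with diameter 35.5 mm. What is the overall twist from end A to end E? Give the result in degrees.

ω = 2π·1130/60 = 118.3 rad/s, so T = P/ω = 61.3×745.7 / 118.3 = 386.3 N·m.
J_AB = π(0.0505)⁴/32 = 6.39×10^-7 m⁴; J_BC = π(0.0410)⁴/32 = 2.77×10^-7 m⁴; J_CD = π(0.0428)⁴/32 = 3.29×10^-7 m⁴; J_DE = π(0.0355)⁴/32 = 1.56×10^-7 m⁴.
θ = (T/G)·Σ L_i/J_i = (386.3/44.6×10⁹)·(0.792/6.39×10^-7 + 0.481/2.77×10^-7 + 0.342/3.29×10^-7 + 0.564/1.56×10^-7) = 0.06608 rad.

3.79°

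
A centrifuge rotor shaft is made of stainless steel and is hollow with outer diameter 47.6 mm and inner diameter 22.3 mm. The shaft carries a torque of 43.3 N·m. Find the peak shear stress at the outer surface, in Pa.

2.15e6 Pa

J = π(d_o⁴ − d_i⁴)/32 = π(0.0476⁴ − 0.0223⁴)/32 = 4.797×10^-7 m⁴.
τ_max = T·r/J = 43.30 × 0.0238 / 4.797×10^-7 = 2.148×10^6 Pa.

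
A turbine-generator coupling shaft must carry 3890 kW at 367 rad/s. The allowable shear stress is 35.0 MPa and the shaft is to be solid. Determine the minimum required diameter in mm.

116 mm

ω = 367 rad/s, so T = P/ω = 3890×10³ / 367.0 = 10600 N·m.
For a solid shaft τ_max = 16T/(πd³), so d = (16T/(π τ_allow))^(1/3) = (16·10600/(π·3.50×10^7))^(1/3) = 0.1155 m.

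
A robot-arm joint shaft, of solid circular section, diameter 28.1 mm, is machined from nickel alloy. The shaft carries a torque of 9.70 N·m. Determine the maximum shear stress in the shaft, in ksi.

0.323 ksi

J = πd⁴/32 = π(0.0281)⁴/32 = 6.121×10^-8 m⁴.
τ_max = T·r/J = 9.700 × 0.0140 / 6.121×10^-8 = 2.227×10^6 Pa.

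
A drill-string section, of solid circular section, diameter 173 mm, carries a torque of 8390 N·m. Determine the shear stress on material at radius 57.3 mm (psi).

J = πd⁴/32 = π(0.173)⁴/32 = 8.794×10^-5 m⁴.
Shear stress varies linearly with radius: τ = T·r/J = 8390 × 0.0573 / 8.794×10^-5 = 5.467×10^6 Pa.

793 psi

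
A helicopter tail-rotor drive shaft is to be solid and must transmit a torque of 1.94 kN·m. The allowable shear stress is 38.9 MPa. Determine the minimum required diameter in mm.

63.3 mm

For a solid shaft τ_max = 16T/(πd³), so d = (16T/(π τ_allow))^(1/3) = (16·1940/(π·3.89×10^7))^(1/3) = 0.06333 m.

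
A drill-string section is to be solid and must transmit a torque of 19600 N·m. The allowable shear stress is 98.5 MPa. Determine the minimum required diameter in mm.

For a solid shaft τ_max = 16T/(πd³), so d = (16T/(π τ_allow))^(1/3) = (16·19600/(π·9.85×10^7))^(1/3) = 0.1004 m.

100 mm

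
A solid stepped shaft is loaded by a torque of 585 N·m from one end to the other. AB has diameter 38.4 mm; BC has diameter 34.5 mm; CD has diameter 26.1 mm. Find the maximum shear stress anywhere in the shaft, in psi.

Under the same torque, τ_max = 16T/(πd³) is largest where d is smallest — segment CD (d = 26.1 mm).
τ_max = 16·585.0/(π·(0.0261)³) = 1.676×10^8 Pa.

24300 psi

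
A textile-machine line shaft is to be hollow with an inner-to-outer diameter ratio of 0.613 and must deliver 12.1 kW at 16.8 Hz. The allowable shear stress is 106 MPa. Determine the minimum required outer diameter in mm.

18.6 mm

ω = 2π·16.8 = 105.6 rad/s, so T = P/ω = 12.1×10³ / 105.6 = 114.6 N·m.
For a hollow shaft with d_i/d_o = 0.613: τ_max = 16T/(π d_o³ (1−k⁴)), so d_o = [16T/(π τ_allow (1−k⁴))]^(1/3) = [16·114.6/(π·1.06×10^8·0.8588)]^(1/3) = 0.01858 m.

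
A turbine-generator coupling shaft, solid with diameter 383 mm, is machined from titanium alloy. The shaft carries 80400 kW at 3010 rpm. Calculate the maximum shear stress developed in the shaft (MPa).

23.1 MPa

ω = 2π·3010/60 = 315.2 rad/s, so T = P/ω = 80400×10³ / 315.2 = 255100 N·m.
J = πd⁴/32 = π(0.383)⁴/32 = 2.112×10^-3 m⁴.
τ_max = T·r/J = 255100 × 0.192 / 2.112×10^-3 = 2.312×10^7 Pa.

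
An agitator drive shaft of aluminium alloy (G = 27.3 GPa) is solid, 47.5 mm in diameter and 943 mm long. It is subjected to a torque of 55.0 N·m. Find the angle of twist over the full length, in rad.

0.00380 rad

J = πd⁴/32 = π(0.0475)⁴/32 = 4.998×10^-7 m⁴.
θ = T·L/(G·J) = 55.00 × 0.943 / (27.3×10⁹ × 4.998×10^-7) = 3.801×10^-3 rad.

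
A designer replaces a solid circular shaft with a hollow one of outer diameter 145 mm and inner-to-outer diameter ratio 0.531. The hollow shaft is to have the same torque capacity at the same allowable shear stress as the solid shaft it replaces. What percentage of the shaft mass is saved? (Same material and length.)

Equal τ_max and T ⇒ the solid shaft needs d_s³ = d_o³(1−k⁴), so d_s = 145·(1−0.531⁴)^(1/3) = 141.1 mm.
Area ratio A_h/A_s = d_o²(1−k²)/d_s² = (1−k²)/(1−k⁴)^(2/3) = 0.7588.
Mass saving = 1 − 0.7588 = 24.1 %.

24.1 %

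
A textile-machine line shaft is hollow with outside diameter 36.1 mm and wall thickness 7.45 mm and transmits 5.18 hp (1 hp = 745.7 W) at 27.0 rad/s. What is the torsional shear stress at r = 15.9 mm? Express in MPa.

ω = 27.0 rad/s, so T = P/ω = 5.18×745.7 / 27.00 = 143.1 N·m.
J = π(d_o⁴ − d_i⁴)/32 = π(0.0361⁴ − 0.0212⁴)/32 = 1.469×10^-7 m⁴.
Shear stress varies linearly with radius: τ = T·r/J = 143.1 × 0.0159 / 1.469×10^-7 = 1.548×10^7 Pa.

15.5 MPa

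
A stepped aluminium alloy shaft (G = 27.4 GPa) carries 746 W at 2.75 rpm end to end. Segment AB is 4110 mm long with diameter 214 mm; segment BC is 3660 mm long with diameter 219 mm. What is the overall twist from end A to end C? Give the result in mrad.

3.42 mrad

ω = 2π·2.75/60 = 0.2880 rad/s, so T = P/ω = 746 / 0.2880 = 2590 N·m.
J_AB = π(0.214)⁴/32 = 2.06×10^-4 m⁴; J_BC = π(0.219)⁴/32 = 2.26×10^-4 m⁴.
θ = (T/G)·Σ L_i/J_i = (2590/27.4×10⁹)·(4.11/2.06×10^-4 + 3.66/2.26×10^-4) = 3.419×10^-3 rad.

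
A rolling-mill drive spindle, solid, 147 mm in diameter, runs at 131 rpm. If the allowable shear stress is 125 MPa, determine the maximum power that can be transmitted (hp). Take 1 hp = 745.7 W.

1430 hp

J = πd⁴/32 = π(0.147)⁴/32 = 4.584×10^-5 m⁴.
T_max = τ_allow·J/r = 1.25×10^8 × 4.584×10^-5 / 0.0735 = 77960 N·m.
ω = 2π·131/60 = 13.72 rad/s, so P_max = T_max·ω = 1.070×10^6 W.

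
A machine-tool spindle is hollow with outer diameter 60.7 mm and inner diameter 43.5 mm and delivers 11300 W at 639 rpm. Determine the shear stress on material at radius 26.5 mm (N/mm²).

ω = 2π·639/60 = 66.92 rad/s, so T = P/ω = 11300 / 66.92 = 168.9 N·m.
J = π(d_o⁴ − d_i⁴)/32 = π(0.0607⁴ − 0.0435⁴)/32 = 9.812×10^-7 m⁴.
Shear stress varies linearly with radius: τ = T·r/J = 168.9 × 0.0265 / 9.812×10^-7 = 4.561×10^6 Pa.

4.56 N/mm²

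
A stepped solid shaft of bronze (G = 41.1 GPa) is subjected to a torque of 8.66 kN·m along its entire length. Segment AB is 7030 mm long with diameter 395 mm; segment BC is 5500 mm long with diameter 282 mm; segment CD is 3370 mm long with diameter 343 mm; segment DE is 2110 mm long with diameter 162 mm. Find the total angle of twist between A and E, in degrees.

0.549°

J_AB = π(0.395)⁴/32 = 2.39×10^-3 m⁴; J_BC = π(0.282)⁴/32 = 6.21×10^-4 m⁴; J_CD = π(0.343)⁴/32 = 1.36×10^-3 m⁴; J_DE = π(0.162)⁴/32 = 6.76×10^-5 m⁴.
θ = (T/G)·Σ L_i/J_i = (8660/41.1×10⁹)·(7.03/2.39×10^-3 + 5.50/6.21×10^-4 + 3.37/1.36×10^-3 + 2.11/6.76×10^-5) = 9.584×10^-3 rad.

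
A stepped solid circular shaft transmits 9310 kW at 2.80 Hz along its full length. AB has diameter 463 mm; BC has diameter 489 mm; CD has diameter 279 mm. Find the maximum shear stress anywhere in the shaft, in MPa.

ω = 2π·2.80 = 17.59 rad/s, so T = P/ω = 9310×10³ / 17.59 = 529200 N·m.
Under the same torque, τ_max = 16T/(πd³) is largest where d is smallest — segment CD (d = 279 mm).
τ_max = 16·529200/(π·(0.279)³) = 1.241×10^8 Pa.

124 MPa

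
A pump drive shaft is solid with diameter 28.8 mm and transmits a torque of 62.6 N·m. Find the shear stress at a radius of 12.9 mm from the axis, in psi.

1730 psi

J = πd⁴/32 = π(0.0288)⁴/32 = 6.754×10^-8 m⁴.
Shear stress varies linearly with radius: τ = T·r/J = 62.60 × 0.0129 / 6.754×10^-8 = 1.196×10^7 Pa.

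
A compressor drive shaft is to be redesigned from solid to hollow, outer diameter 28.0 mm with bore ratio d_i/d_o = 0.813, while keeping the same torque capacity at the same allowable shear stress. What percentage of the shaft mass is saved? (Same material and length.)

50.3 %

Equal τ_max and T ⇒ the solid shaft needs d_s³ = d_o³(1−k⁴), so d_s = 28.0·(1−0.813⁴)^(1/3) = 23.12 mm.
Area ratio A_h/A_s = d_o²(1−k²)/d_s² = (1−k²)/(1−k⁴)^(2/3) = 0.4972.
Mass saving = 1 − 0.4972 = 50.3 %.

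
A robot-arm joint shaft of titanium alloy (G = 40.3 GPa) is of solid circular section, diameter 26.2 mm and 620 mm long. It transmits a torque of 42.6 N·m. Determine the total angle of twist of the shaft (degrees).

0.812°

J = πd⁴/32 = π(0.0262)⁴/32 = 4.626×10^-8 m⁴.
θ = T·L/(G·J) = 42.60 × 0.620 / (40.3×10⁹ × 4.626×10^-8) = 0.01417 rad.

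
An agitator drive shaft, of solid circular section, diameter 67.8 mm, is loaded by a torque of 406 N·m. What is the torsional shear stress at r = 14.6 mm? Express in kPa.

2860 kPa

J = πd⁴/32 = π(0.0678)⁴/32 = 2.075×10^-6 m⁴.
Shear stress varies linearly with radius: τ = T·r/J = 406.0 × 0.0146 / 2.075×10^-6 = 2.857×10^6 Pa.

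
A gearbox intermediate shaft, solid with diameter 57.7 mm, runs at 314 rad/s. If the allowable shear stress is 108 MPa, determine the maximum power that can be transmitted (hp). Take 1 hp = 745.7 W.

J = πd⁴/32 = π(0.0577)⁴/32 = 1.088×10^-6 m⁴.
T_max = τ_allow·J/r = 1.08×10^8 × 1.088×10^-6 / 0.0289 = 4074 N·m.
ω = 314 rad/s, so P_max = T_max·ω = 1.279×10^6 W.

1720 hp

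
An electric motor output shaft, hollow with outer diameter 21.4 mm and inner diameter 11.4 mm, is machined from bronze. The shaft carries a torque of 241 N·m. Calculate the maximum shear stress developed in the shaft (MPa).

136 MPa

J = π(d_o⁴ − d_i⁴)/32 = π(0.0214⁴ − 0.0114⁴)/32 = 1.893×10^-8 m⁴.
τ_max = T·r/J = 241.0 × 0.0107 / 1.893×10^-8 = 1.362×10^8 Pa.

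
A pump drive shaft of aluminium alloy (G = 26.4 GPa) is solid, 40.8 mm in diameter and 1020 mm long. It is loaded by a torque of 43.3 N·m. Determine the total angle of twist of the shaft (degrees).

0.352°

J = πd⁴/32 = π(0.0408)⁴/32 = 2.720×10^-7 m⁴.
θ = T·L/(G·J) = 43.30 × 1.02 / (26.4×10⁹ × 2.720×10^-7) = 6.150×10^-3 rad.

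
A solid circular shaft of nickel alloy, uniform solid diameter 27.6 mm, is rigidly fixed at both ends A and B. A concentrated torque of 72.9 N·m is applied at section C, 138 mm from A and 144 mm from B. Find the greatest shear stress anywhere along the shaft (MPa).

With uniform GJ and both ends fixed, compatibility θ_AC = θ_CB gives T_A·a = T_B·b, together with T_A + T_B = T₀.
T_A = T₀·b/(a+b) = 72.90·144/282.0 = 37.23 N·m; T_B = 35.67 N·m.
τ in each portion: τ_AC = 9.02×10^6 Pa, τ_CB = 8.64×10^6 Pa; maximum is in AC.
τ_max = T_AC·r/J = 37.23·0.0138/5.70×10^-8 = 9.017×10^6 Pa.

9.02 MPa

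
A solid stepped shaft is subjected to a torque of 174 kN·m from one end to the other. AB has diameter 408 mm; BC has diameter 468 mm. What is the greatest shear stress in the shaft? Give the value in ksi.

1.89 ksi

Under the same torque, τ_max = 16T/(πd³) is largest where d is smallest — segment AB (d = 408 mm).
τ_max = 16·174000/(π·(0.408)³) = 1.305×10^7 Pa.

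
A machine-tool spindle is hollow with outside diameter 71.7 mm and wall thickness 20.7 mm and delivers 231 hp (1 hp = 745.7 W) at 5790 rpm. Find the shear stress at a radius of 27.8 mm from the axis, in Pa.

3.14e6 Pa

ω = 2π·5790/60 = 606.3 rad/s, so T = P/ω = 231×745.7 / 606.3 = 284.1 N·m.
J = π(d_o⁴ − d_i⁴)/32 = π(0.0717⁴ − 0.0303⁴)/32 = 2.512×10^-6 m⁴.
Shear stress varies linearly with radius: τ = T·r/J = 284.1 × 0.0278 / 2.512×10^-6 = 3.144×10^6 Pa.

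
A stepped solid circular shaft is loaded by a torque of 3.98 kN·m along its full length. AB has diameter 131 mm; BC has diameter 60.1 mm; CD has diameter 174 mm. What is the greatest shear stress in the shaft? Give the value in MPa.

Under the same torque, τ_max = 16T/(πd³) is largest where d is smallest — segment BC (d = 60.1 mm).
τ_max = 16·3980/(π·(0.0601)³) = 9.337×10^7 Pa.

93.4 MPa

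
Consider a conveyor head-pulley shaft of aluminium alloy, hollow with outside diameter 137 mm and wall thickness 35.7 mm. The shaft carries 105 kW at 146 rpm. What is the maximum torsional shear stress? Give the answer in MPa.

ω = 2π·146/60 = 15.29 rad/s, so T = P/ω = 105×10³ / 15.29 = 6868 N·m.
J = π(d_o⁴ − d_i⁴)/32 = π(0.137⁴ − 0.0656⁴)/32 = 3.277×10^-5 m⁴.
τ_max = T·r/J = 6868 × 0.0685 / 3.277×10^-5 = 1.436×10^7 Pa.

14.4 MPa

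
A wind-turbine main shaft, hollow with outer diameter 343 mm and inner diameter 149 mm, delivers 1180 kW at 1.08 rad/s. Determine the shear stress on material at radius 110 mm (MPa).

ω = 1.08 rad/s, so T = P/ω = 1180×10³ / 1.080 = 1.093e6 N·m.
J = π(d_o⁴ − d_i⁴)/32 = π(0.343⁴ − 0.149⁴)/32 = 1.310×10^-3 m⁴.
Shear stress varies linearly with radius: τ = T·r/J = 1.093e6 × 0.110 / 1.310×10^-3 = 9.171×10^7 Pa.

91.7 MPa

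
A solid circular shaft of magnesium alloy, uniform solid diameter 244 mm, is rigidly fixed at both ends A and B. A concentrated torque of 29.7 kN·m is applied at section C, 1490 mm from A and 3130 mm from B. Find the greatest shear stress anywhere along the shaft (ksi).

With uniform GJ and both ends fixed, compatibility θ_AC = θ_CB gives T_A·a = T_B·b, together with T_A + T_B = T₀.
T_A = T₀·b/(a+b) = 29700·3130/4620 = 20120 N·m; T_B = 9579 N·m.
τ in each portion: τ_AC = 7.05×10^6 Pa, τ_CB = 3.36×10^6 Pa; maximum is in AC.
τ_max = T_AC·r/J = 20120·0.122/3.48×10^-4 = 7.054×10^6 Pa.

1.02 ksi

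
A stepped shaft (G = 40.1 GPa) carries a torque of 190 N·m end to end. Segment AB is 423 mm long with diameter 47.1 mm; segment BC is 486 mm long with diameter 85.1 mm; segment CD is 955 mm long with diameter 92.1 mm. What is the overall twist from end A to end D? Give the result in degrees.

0.300°

J_AB = π(0.0471)⁴/32 = 4.83×10^-7 m⁴; J_BC = π(0.0851)⁴/32 = 5.15×10^-6 m⁴; J_CD = π(0.0921)⁴/32 = 7.06×10^-6 m⁴.
θ = (T/G)·Σ L_i/J_i = (190.0/40.1×10⁹)·(0.423/4.83×10^-7 + 0.486/5.15×10^-6 + 0.955/7.06×10^-6) = 5.236×10^-3 rad.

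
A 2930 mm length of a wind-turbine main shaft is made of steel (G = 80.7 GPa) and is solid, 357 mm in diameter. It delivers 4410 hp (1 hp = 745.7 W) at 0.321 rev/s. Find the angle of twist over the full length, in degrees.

ω = 2π·0.321 = 2.017 rad/s, so T = P/ω = 4410×745.7 / 2.017 = 1.630e6 N·m.
J = πd⁴/32 = π(0.357)⁴/32 = 1.595×10^-3 m⁴.
θ = T·L/(G·J) = 1.630e6 × 2.93 / (80.7×10⁹ × 1.595×10^-3) = 0.03712 rad.

2.13°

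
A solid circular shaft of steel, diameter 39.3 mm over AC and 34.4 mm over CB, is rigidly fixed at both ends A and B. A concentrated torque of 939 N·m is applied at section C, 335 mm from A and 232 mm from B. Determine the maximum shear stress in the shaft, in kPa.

Compatibility: T_A·a/J_AC = T_B·b/J_CB with T_A + T_B = T₀.
J_AC = 2.34×10^-7 m⁴, J_CB = 1.37×10^-7 m⁴, so T_A = T₀·(J_AC/a)/((J_AC/a)+(J_CB/b)) = 508.2 N·m, T_B = 430.8 N·m.
τ in each portion: τ_AC = 4.26×10^7 Pa, τ_CB = 5.39×10^7 Pa; maximum is in CB.
τ_max = T_CB·r/J = 430.8·0.0172/1.37×10^-7 = 5.390×10^7 Pa.

53900 kPa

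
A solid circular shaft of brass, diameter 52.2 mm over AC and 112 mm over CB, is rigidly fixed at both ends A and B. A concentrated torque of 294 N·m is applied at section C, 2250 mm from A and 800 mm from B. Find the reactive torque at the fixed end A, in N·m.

Compatibility: T_A·a/J_AC = T_B·b/J_CB with T_A + T_B = T₀.
J_AC = 7.29×10^-7 m⁴, J_CB = 1.54×10^-5 m⁴, so T_A = T₀·(J_AC/a)/((J_AC/a)+(J_CB/b)) = 4.851 N·m, T_B = 289.1 N·m.

4.85 N·m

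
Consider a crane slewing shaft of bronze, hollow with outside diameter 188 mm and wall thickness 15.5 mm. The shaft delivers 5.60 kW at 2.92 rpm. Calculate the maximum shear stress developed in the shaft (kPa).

27300 kPa

ω = 2π·2.92/60 = 0.3058 rad/s, so T = P/ω = 5.60×10³ / 0.3058 = 18310 N·m.
J = π(d_o⁴ − d_i⁴)/32 = π(0.188⁴ − 0.157⁴)/32 = 6.299×10^-5 m⁴.
τ_max = T·r/J = 18310 × 0.0940 / 6.299×10^-5 = 2.733×10^7 Pa.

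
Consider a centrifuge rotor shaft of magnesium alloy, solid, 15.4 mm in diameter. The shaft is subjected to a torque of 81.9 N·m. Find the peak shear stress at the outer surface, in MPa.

114 MPa

J = πd⁴/32 = π(0.0154)⁴/32 = 5.522×10^-9 m⁴.
τ_max = T·r/J = 81.90 × 0.00770 / 5.522×10^-9 = 1.142×10^8 Pa.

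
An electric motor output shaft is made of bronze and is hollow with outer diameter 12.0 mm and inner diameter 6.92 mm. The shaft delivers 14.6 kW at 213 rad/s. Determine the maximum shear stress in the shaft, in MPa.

227 MPa

ω = 213 rad/s, so T = P/ω = 14.6×10³ / 213.0 = 68.54 N·m.
J = π(d_o⁴ − d_i⁴)/32 = π(0.0120⁴ − 0.00692⁴)/32 = 1.811×10^-9 m⁴.
τ_max = T·r/J = 68.54 × 0.00600 / 1.811×10^-9 = 2.271×10^8 Pa.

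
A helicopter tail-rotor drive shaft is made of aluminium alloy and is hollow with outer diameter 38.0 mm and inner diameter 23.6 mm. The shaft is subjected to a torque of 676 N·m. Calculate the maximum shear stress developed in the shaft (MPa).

J = π(d_o⁴ − d_i⁴)/32 = π(0.0380⁴ − 0.0236⁴)/32 = 1.743×10^-7 m⁴.
τ_max = T·r/J = 676.0 × 0.0190 / 1.743×10^-7 = 7.371×10^7 Pa.

73.7 MPa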